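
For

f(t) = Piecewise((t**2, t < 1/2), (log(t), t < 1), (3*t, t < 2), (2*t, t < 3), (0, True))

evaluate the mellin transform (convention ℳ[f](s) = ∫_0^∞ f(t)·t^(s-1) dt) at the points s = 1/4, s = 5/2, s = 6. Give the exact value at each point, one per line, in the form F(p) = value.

reversing the shared t-power: t on [0, 1/2); log(t)/t on [1/2, 1); 3 on [1, 2); …
linearity at 1/2, 1, 2 turns ℳ[f](s) into 4 summed integrals
segment 0 to 1/2 holds t**2; add its integral
segment 1/2 to 1 holds log(t); add its integral
segment [1, 2) carries 3*t; integrate it
over [2, 3), the kernel integral of 2*t enters the sum

F(1/4) = 2**(3/4)*(-828*2**(1/4) + 72*sqrt(2) + 180*log(2) + 216*6**(1/4) + 725)/90
F(5/2) = sqrt(2)*(-12816*sqrt(2) + 1260*log(2) + 58279 + 194400*sqrt(6))/25200
F(6) = log(2)/384 + 9213567/14336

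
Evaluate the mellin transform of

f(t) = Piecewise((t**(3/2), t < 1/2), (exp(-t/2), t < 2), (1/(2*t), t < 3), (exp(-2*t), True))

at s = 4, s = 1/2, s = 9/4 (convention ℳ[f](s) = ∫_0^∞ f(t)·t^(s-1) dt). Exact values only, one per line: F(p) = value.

F(4) = -256*exp(-1) + sqrt(2)/352 + 183*exp(-6)/8 + 19/6 + 493*exp(-1/4)/4
F(1/2) = -sqrt(3)/3 - sqrt(2)*sqrt(pi)*erfc(1) + sqrt(2)*sqrt(pi)*erfc(sqrt(6))/2 + 1/8 + sqrt(2)/2 + sqrt(2)*sqrt(pi)*erfc(1/2)
F(9/4) = -4*2**(1/4)*uppergamma(9/4, 1) - 47*2**(1/4)/60 + 2**(3/4)*uppergamma(9/4, 6)/8 + 6*3**(1/4)/5 + 4*2**(1/4)*uppergamma(9/4, 1/4)

the 4 pieces separated at 1/2, 2, 3 each add one integral
∫ t**(3/2)·t^(s-1) over [0, 1/2)
between 1/2 and 2 the integrand is exp(-t/2)·t^(s-1)
segment 2 to 3 holds 1/(2*t); add its integral
the [3, ∞) slice contributes ∫ exp(-2*t)·t^(s-1) dt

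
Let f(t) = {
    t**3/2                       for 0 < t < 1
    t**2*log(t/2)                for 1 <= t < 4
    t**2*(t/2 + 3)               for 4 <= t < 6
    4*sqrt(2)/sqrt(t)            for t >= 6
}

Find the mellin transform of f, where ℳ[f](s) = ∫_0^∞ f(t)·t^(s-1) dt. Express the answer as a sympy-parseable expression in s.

undo the shared t-power: t/2 on [0, 1); log(t/2) on [1, 4); t/2 + 3 on [4, 6); …
strip the common scale on t: t on [0, 1/2); log(t) on [1/2, 2); t + 3 on [2, 3); …
the 4 pieces separated at 1, 4, 6 each add one integral
∫ t**3/2·t^(s-1) over [0, 1)
segment 1 to 4 holds t**2*log(t/2); add its integral
between 4 and 6 the integrand is t**2*(t/2 + 3)·t^(s-1)
segment 6 to ∞ holds 4*sqrt(2)/sqrt(t); add its integral

(480*2**(2*s)*(1 - 2*s)*(s + 2)**2 + 96*2**(2*s)*(s + 2)*(s + 3)*(2*s - 1)*log(2) - 288*2**(2*s)*(s + 2)*(2*s - 1) - 96*2**(2*s)*(s + 3)*(2*s - 1) - 16*sqrt(3)*6**s*(s + 2)**2*(s + 3) + 1296*6**s*(s + 2)**2*(2*s - 1) + 648*6**s*(s + 2)*(2*s - 1) + 3*(s + 2)**2*(2*s - 1) + 6*(s + 2)*(s + 3)*(2*s - 1)*log(2) + 6*(s + 3)*(2*s - 1))/(6*(s + 2)**2*(s + 3)*(2*s - 1))
  -3 < Re(s) < 1/2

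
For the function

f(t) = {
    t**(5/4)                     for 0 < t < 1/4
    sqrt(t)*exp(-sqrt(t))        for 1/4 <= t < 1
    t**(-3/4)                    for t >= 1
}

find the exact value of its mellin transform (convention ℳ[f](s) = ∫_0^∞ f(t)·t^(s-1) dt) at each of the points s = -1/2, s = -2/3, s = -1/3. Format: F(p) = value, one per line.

F(-1/2) = 2*Ei(-1) + sqrt(2)/3 + 4/5 - 2*Ei(-1/2)
F(-2/3) = -2*uppergamma(-1/3, 1) + 12/17 + 3*2**(5/6)/7 + 2*uppergamma(-1/3, 1/2)
F(-1/3) = -2*uppergamma(1/3, 1) + 3*2**(1/6)/11 + 12/13 + 2*uppergamma(1/3, 1/2)

invert the shared t-power to get t**(3/4) on [0, 1/4); exp(-sqrt(t)) on [1/4, 1); t**(-5/4) on [1, ∞)
the power substitution comes off first: t**(3/2) on [0, 1/2); exp(-t) on [1/2, 1); t**(-5/2) on [1, ∞)
the 3 pieces separated at 1/4, 1 each add one integral
on [0, 1/4) integrate f = t**(5/4) against the kernel
[1/4, 1) adds the kernel integral of sqrt(t)*exp(-sqrt(t))
∫ t**(-3/4)·t^(s-1) over [1, ∞)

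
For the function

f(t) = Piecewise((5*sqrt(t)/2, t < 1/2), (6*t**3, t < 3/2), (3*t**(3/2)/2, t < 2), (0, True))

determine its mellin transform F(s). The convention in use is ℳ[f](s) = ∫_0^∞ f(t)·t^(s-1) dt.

decompose at 1/2, 3/2; ℳ[f](s) sums the 3 pieces' integrals
piece [0, 1/2): integrate 5*sqrt(t)/2 against the kernel
on [1/2, 3/2) integrate f = 6*t**3 against the kernel
between 3/2 and 2 the integrand is 3*t**(3/2)/2·t^(s-1)

(-2**(1/2 - s)*3**(s + 5/2)*(s + 3)*(2*s + 1) + 5*2**(3/2 - s)*(s + 3)*(2*s + 3) + 3*2**(s + 7/2)*(s + 3)*(2*s + 1) + 3**(s + 4)*(2*s + 1)*(2*s + 3)/2**s - 3*(2*s + 1)*(2*s + 3)/2**s)/(4*(s + 3)*(2*s + 1)*(2*s + 3))
  Re(s) > -1/2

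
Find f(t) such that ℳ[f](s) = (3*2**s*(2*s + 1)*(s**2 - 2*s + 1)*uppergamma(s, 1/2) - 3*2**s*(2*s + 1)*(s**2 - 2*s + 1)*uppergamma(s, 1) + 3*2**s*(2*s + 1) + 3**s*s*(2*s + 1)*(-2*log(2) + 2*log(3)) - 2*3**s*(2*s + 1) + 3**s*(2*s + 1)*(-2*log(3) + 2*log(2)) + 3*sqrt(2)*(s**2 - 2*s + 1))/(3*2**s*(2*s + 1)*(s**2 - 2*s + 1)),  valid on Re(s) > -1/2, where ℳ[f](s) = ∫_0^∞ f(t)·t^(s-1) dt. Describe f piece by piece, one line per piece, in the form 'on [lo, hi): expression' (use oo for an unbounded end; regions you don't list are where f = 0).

summing 3 kernel integrals split by 1/2, 1 yields ℳ[f](s)
over [0, 1/2), the kernel integral of sqrt(t) enters the sum
on [1/2, 1): add ∫ exp(-t)·t^(s-1) dt
between 1 and 3/2 the integrand is log(t)/t·t^(s-1)

on [0, 1/2): sqrt(t)
on [1/2, 1): exp(-t)
on [1, 3/2): log(t)/t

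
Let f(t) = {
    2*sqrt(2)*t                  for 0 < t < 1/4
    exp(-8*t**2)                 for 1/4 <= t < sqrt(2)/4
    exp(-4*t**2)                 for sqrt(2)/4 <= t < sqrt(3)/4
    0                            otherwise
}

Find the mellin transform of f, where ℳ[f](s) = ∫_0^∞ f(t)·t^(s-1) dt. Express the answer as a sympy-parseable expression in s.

(2**(s/2)*(s + 1)*uppergamma(s/2, 1/2) - 2**(s/2)*(s + 1)*uppergamma(s/2, 1) + 2**s*(s + 1)*uppergamma(s/2, 1/2) - 2**s*(s + 1)*uppergamma(s/2, 3/4) + sqrt(2))/(2*2**(2*s)*(s + 1))
  Re(s) > -1

invert the common scale on t to get sqrt(2)*t on [0, 1/2); exp(-2*t**2) on [1/2, sqrt(2)/2); exp(-t**2) on [sqrt(2)/2, sqrt(3)/2)
invert the power substitution to get sqrt(2)*sqrt(t) on [0, 1/4); exp(-2*t) on [1/4, 1/2); exp(-t) on [1/2, 3/4)
undo the common scale on t: sqrt(t) on [0, 1/2); exp(-t) on [1/2, 1); exp(-t/2) on [1, 3/2)
linearity at 1/4, sqrt(2)/4 turns ℳ[f](s) into 3 summed integrals
over [0, 1/4), the kernel integral of 2*sqrt(2)*t enters the sum
piece [1/4, sqrt(2)/4): integrate exp(-8*t**2) against the kernel
on [sqrt(2)/4, sqrt(3)/4): add ∫ exp(-4*t**2)·t^(s-1) dt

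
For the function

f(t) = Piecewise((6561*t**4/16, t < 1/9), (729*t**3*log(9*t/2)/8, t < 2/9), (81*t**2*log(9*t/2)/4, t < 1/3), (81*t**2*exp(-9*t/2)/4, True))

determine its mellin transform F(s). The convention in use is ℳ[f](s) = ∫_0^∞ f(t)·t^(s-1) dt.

(16*2**s*(s + 2)**2*(s + 4)*(2*s + (s + 2)**2 + 5)*uppergamma(s + 2, 3/2) - 16*2**s*(s + 2)**2*(s + 4) + 16*2**s*(s + 4)*(2*s + (s + 2)**2 + 5) + 3**s*(s + 2)*(s + 4)*(-36*log(2) + 36*log(3))*(2*s + (s + 2)**2 + 5) - 36*3**s*(s + 4)*(2*s + (s + 2)**2 + 5) + (s + 2)**3*(s + 4)*log(4) + (s + 2)**2*(s + 4)*log(4) + 2*(s + 2)**2*(s + 4) + (s + 2)**2*(2*s + (s + 2)**2 + 5))/(16*9**s*(s + 2)**2*(s + 4)*(2*s + (s + 2)**2 + 5))
  Re(s) > -4

strip the common scale on t: 81*t**4/16 on [0, 1/3); 27*t**3*log(3*t/2)/8 on [1/3, 2/3); 9*t**2*log(3*t/2)/4 on [2/3, 1); …
strip the common scale on t: t**4 on [0, 1/2); t**3*log(t) on [1/2, 1); t**2*log(t) on [1, 3/2); …
the shared t-power comes off first: t**2 on [0, 1/2); t*log(t) on [1/2, 1); log(t) on [1, 3/2); …
summing 4 kernel integrals split by 1/9, 2/9, 1/3 yields ℳ[f](s)
segment [0, 1/9) carries 6561*t**4/16; integrate it
∫ 729*t**3*log(9*t/2)/8·t^(s-1) over [1/9, 2/9)
on [2/9, 1/3) integrate f = 81*t**2*log(9*t/2)/4 against the kernel
between 1/3 and ∞ the integrand is 81*t**2*exp(-9*t/2)/4·t^(s-1)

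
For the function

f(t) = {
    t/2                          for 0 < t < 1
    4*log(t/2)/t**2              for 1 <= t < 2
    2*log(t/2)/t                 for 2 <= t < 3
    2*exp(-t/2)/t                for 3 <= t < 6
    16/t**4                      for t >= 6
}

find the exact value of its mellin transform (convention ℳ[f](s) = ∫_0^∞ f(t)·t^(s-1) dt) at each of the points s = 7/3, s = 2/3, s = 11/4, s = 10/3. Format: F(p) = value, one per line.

invert the common scale on t to get t on [0, 1/2); log(t)/t**2 on [1/2, 1); log(t)/t on [1, 3/2); …
undo the shared t-power: t**2 on [0, 1/2); log(t)/t on [1/2, 1); log(t) on [1, 3/2); …
summing 5 kernel integrals split by 1, 2, 3, 6 yields ℳ[f](s)
over [0, 1), the kernel integral of t/2 enters the sum
[1, 2) adds the kernel integral of 4*log(t/2)/t**2
piece [2, 3): integrate 2*log(t/2)/t against the kernel
piece [3, 6): integrate 2*exp(-t/2)/t against the kernel
over [6, ∞), the kernel integral of 16/t**4 enters the sum

F(7/3) = -135*2**(1/3)/4 - 27*3**(1/3)/8 - 4*2**(1/3)*uppergamma(4/3, 3) + 4*6**(1/3)/15 + 4*2**(1/3)*uppergamma(4/3, 3/2) + log(2**(12 - 9*3**(1/3)/2)*3**(9*3**(1/3)/2)) + 723/20
F(2/3) = -6*3**(2/3) + log(2**(-3 + 2*3**(2/3))/3**(2*3**(2/3))) - 2**(2/3)*uppergamma(-1/3, 3) + 6**(2/3)/270 + 2**(2/3)*uppergamma(-1/3, 3/2) + 51/20 + 135*2**(2/3)/16
F(11/4) = -2560*2**(3/4)/441 - 96*3**(3/4)/49 - 4*2**(3/4)*uppergamma(7/4, 3) + 16*6**(3/4)/45 + 4*2**(3/4)*uppergamma(7/4, 3/2) + log(2**(16/3 - 24*3**(3/4)/7)*3**(24*3**(3/4)/7)) + 326/45
F(10/3) = -162*3**(1/3)/49 - 297*2**(1/3)/98 - 8*2**(1/3)*uppergamma(7/3, 3) + 123/52 + log(2**(3 - 54*3**(1/3)/7)*3**(54*3**(1/3)/7)) + 4*6**(1/3) + 8*2**(1/3)*uppergamma(7/3, 3/2)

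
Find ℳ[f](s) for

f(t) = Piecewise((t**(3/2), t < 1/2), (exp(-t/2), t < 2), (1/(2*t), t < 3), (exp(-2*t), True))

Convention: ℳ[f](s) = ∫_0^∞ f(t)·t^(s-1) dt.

f breaks at 1/2, 2, 3 into 4 integrals to sum
the [0, 1/2) slice contributes ∫ t**(3/2)·t^(s-1) dt
the [1/2, 2) slice contributes ∫ exp(-t/2)·t^(s-1) dt
∫ over [2, 3) of 1/(2*t)·t^(s-1) joins the sum
piece [3, ∞): integrate exp(-2*t) against the kernel

(12*24**s*(s - 1)*(2*s + 3)*uppergamma(s, 1/4) - 12*24**s*(s - 1)*(2*s + 3)*uppergamma(s, 1) - 3*24**s*(2*s + 3) + 2*36**s*(2*s + 3) + 12*6**s*(s - 1)*(2*s + 3)*uppergamma(s, 6) + 6*sqrt(2)*6**s*(s - 1))/(12*12**s*(s - 1)*(2*s + 3))
  Re(s) > -3/2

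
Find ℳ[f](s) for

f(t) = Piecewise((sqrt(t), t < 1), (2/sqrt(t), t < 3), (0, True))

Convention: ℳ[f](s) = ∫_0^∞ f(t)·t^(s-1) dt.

2*(2*3**(s + 1/2)*(2*s + 1) - 6*s - 9)/(3*(2*s - 1)*(2*s + 1))
  Re(s) > -1/2

undo the shared t-power: t**(3/2) on [0, 1); 2*sqrt(t) on [1, 3)
the 2 pieces separated at 1 each add one integral
segment 0 to 1 holds sqrt(t); add its integral
on [1, 3) integrate f = 2/sqrt(t) against the kernel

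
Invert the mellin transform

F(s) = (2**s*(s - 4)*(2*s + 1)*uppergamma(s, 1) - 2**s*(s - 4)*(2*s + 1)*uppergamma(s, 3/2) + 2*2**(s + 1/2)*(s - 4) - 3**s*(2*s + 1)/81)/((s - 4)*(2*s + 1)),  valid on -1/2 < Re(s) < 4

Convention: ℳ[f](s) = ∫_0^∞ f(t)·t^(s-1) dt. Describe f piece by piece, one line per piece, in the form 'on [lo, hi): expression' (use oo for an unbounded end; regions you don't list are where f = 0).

on [0, 2): sqrt(t)
on [2, 3): exp(-t/2)
on [3, oo): t**(-4)

cuts at 2, 3: linearity sums the 3 kernel integrals
segment 0 to 2 holds sqrt(t); add its integral
over [2, 3), the kernel integral of exp(-t/2) enters the sum
segment [3, ∞) carries t**(-4); integrate it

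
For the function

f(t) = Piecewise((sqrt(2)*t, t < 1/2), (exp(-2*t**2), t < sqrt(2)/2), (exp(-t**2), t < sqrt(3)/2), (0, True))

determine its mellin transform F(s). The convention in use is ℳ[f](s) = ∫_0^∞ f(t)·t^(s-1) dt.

strip the power substitution: sqrt(2)*sqrt(t) on [0, 1/4); exp(-2*t) on [1/4, 1/2); exp(-t) on [1/2, 3/4)
reversing the common scale on t: sqrt(t) on [0, 1/2); exp(-t) on [1/2, 1); exp(-t/2) on [1, 3/2)
slice at 1/2, sqrt(2)/2, transform all 3 pieces, and sum them
the [0, 1/2) slice contributes ∫ sqrt(2)*t·t^(s-1) dt
segment [1/2, sqrt(2)/2) carries exp(-2*t**2); integrate it
on [sqrt(2)/2, sqrt(3)/2) integrate f = exp(-t**2) against the kernel

(2**(s/2)*(s + 1)*uppergamma(s/2, 1/2) - 2**(s/2)*(s + 1)*uppergamma(s/2, 1) + 2**s*(s + 1)*uppergamma(s/2, 1/2) - 2**s*(s + 1)*uppergamma(s/2, 3/4) + sqrt(2))/(2*2**s*(s + 1))
  Re(s) > -1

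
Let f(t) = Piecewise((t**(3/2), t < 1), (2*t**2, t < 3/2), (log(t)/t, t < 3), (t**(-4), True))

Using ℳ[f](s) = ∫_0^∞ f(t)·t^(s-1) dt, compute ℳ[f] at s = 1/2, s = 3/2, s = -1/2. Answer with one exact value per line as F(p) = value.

decompose at 1, 3/2, 3; ℳ[f](s) sums the 4 pieces' integrals
piece [0, 1): integrate t**(3/2) against the kernel
piece [1, 3/2): integrate 2*t**2 against the kernel
on [3/2, 3): add ∫ log(t)/t·t^(s-1) dt
on [3, ∞) integrate f = t**(-4) against the kernel

F(1/2) = -754*sqrt(3)/567 - 2*sqrt(3)*log(3)/3 - 2*sqrt(6)*log(2)/3 - 3/10 + 2*sqrt(6)*log(3)/3 + 67*sqrt(6)/30
F(3/2) = -538*sqrt(3)/135 - 5/21 + log(2**(sqrt(6))*3**(-sqrt(6) + 2*sqrt(3))) + 83*sqrt(6)/28
F(-1/2) = -1/3 - 4*sqrt(6)*log(2)/27 - 2*sqrt(3)*log(3)/27 - 106*sqrt(3)/2187 + 4*sqrt(6)*log(3)/27 + 89*sqrt(6)/81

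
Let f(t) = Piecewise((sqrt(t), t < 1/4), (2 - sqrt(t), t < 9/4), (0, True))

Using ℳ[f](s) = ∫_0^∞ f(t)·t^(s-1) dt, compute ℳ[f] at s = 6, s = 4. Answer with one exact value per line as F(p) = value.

F(6) = 2125757/159744
F(4) = 9839/2304

the power substitution comes off first: t on [0, 1/2); 2 - t on [1/2, 3/2)
summing 2 kernel integrals split by 1/4 yields ℳ[f](s)
∫ over [0, 1/4) of sqrt(t)·t^(s-1) joins the sum
segment 1/4 to 9/4 holds (2 - sqrt(t)); add its integral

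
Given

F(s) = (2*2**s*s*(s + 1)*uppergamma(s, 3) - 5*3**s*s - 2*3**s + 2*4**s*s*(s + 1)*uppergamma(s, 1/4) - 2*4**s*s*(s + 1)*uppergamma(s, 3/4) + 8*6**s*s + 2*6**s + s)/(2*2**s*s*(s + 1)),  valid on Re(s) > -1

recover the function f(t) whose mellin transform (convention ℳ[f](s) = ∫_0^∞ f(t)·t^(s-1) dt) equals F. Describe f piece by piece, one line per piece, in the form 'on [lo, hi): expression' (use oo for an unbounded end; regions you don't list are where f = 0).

on [0, 1/2): t
on [1/2, 3/2): exp(-t/2)
on [3/2, 3): t + 1
on [3, oo): exp(-t)

split f at 1/2, 3/2, 3: ℳ[f](s) collects 4 kernel integrals
on [0, 1/2) integrate f = t against the kernel
[1/2, 3/2) adds the kernel integral of exp(-t/2)
∫ over [3/2, 3) of (t + 1)·t^(s-1) joins the sum
∫ over [3, ∞) of exp(-t)·t^(s-1) joins the sum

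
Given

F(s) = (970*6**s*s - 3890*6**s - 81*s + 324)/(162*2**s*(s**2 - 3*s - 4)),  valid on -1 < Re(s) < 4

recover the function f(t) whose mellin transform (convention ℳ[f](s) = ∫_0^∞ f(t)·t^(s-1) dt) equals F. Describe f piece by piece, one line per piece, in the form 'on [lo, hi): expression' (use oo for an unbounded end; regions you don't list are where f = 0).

on [0, 1/2): t
on [1/2, 3): 2*t
on [3, oo): t**(-4)

split f at 1/2, 3: ℳ[f](s) collects 3 kernel integrals
segment 0 to 1/2 holds t; add its integral
on [1/2, 3): add ∫ 2*t·t^(s-1) dt
the [3, ∞) slice contributes ∫ t**(-4)·t^(s-1) dt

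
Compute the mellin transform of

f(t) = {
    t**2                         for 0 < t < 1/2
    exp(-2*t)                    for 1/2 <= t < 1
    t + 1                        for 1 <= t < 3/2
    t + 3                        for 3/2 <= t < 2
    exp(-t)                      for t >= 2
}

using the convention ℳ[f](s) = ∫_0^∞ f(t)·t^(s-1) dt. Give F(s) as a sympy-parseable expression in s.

along the cuts 1/2, 1, 3/2, 2, ℳ[f](s) splits into 5 integrals
the [0, 1/2) slice contributes ∫ t**2·t^(s-1) dt
on [1/2, 1) integrate f = exp(-2*t) against the kernel
between 1 and 3/2 the integrand is (t + 1)·t^(s-1)
segment [3/2, 2) carries (t + 3); integrate it
segment [2, ∞) carries exp(-t); integrate it

(20*2**(2*s)*s*(s + 2) + 12*2**(2*s)*(s + 2) + 4*2**s*s*(s + 1)*(s + 2)*uppergamma(s, 2) - 8*2**s*s*(s + 2) - 4*2**s*(s + 2) - 8*3**s*s*(s + 2) - 8*3**s*(s + 2) + 4*s*(s + 1)*(s + 2)*uppergamma(s, 1) - 4*s*(s + 1)*(s + 2)*uppergamma(s, 2) + s*(s + 1))/(4*2**s*s*(s + 1)*(s + 2))
  Re(s) > -2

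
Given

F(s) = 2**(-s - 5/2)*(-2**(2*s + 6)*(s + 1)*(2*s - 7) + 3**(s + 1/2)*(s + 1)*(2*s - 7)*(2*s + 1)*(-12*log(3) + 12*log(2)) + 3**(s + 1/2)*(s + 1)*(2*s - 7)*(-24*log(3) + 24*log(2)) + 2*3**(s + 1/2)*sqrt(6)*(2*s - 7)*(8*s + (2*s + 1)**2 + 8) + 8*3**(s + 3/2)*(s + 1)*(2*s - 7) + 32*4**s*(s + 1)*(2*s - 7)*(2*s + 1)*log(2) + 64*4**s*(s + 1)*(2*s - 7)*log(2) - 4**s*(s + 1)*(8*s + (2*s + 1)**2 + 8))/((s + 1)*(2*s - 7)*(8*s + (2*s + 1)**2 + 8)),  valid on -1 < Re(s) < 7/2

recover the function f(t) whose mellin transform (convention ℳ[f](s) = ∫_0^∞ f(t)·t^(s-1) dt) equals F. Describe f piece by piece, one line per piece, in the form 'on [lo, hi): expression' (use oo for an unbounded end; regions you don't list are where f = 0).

remove the shared t-power first: sqrt(t) on [0, 3/2); t*log(t) on [3/2, 2); t**(-4) on [2, ∞)
slice at 3/2, 2, transform all 3 pieces, and sum them
for t in [0, 3/2): the term is ∫ t·t^(s-1)
[3/2, 2) adds the kernel integral of t**(3/2)*log(t)
∫ over [2, ∞) of t**(-7/2)·t^(s-1) joins the sum

on [0, 3/2): t
on [3/2, 2): t**(3/2)*log(t)
on [2, oo): t**(-7/2)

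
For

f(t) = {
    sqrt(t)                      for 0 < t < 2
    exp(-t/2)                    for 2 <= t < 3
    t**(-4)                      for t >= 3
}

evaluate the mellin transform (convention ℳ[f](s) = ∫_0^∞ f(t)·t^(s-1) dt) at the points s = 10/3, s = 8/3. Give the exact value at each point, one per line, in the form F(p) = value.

cuts at 2, 3: linearity sums the 3 kernel integrals
on [0, 2) integrate f = sqrt(t) against the kernel
on [2, 3): add ∫ exp(-t/2)·t^(s-1) dt
for t in [3, ∞): the term is ∫ t**(-4)·t^(s-1)

F(10/3) = -8*2**(1/3)*uppergamma(10/3, 3/2) + 3**(1/3)/2 + 48*2**(5/6)/23 + 8*2**(1/3)*uppergamma(10/3, 1)
F(8/3) = -4*2**(2/3)*uppergamma(8/3, 3/2) + 3**(2/3)/12 + 48*2**(1/6)/19 + 4*2**(2/3)*uppergamma(8/3, 1)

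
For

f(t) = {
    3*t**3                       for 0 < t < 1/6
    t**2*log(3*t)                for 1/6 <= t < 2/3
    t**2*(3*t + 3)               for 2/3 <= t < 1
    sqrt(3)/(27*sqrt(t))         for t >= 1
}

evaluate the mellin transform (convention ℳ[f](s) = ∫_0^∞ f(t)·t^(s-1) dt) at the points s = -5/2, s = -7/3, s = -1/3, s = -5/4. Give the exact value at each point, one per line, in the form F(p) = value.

the shared t-power comes off first: 3*t on [0, 1/6); log(3*t) on [1/6, 2/3); 3*t + 3 on [2/3, 1); …
invert the common scale on t to get 2*t on [0, 1/4); log(2*t) on [1/4, 1); 2*t + 3 on [1, 3/2); …
undo the common scale on t: t on [0, 1/2); log(t) on [1/2, 2); t + 3 on [2, 3); …
linearity at 1/6, 2/3, 1 turns ℳ[f](s) into 4 summed integrals
segment 0 to 1/6 holds 3*t**3; add its integral
on [1/6, 2/3): add ∫ t**2*log(3*t)·t^(s-1) dt
segment 2/3 to 1 holds t**2*(3*t + 3); add its integral
for t in [1, ∞): the term is ∫ sqrt(3)/(27*sqrt(t))·t^(s-1)

F(-5/2) = sqrt(6)*(-486*log(2) + sqrt(2) + 648)/162
F(-7/3) = -log(2**(3*12**(1/3)/2 + 3*6**(1/3))) - 9/2 - 3*12**(1/3)/2 + 2*sqrt(3)/153 + 39*6**(1/3)/4
F(-1/3) = -97*12**(1/3)/150 + 6**(1/3)*log(2)/60 + 73*6**(1/3)/4800 + 2*sqrt(3)/45 + 2*12**(1/3)*log(2)/15 + 117/40
F(-5/4) = 6**(1/4)*(-436*sqrt(2) + 2*2**(3/4)*3**(1/4) + 65 + log(2**(42 + 84*sqrt(2))) + 180*6**(3/4))/189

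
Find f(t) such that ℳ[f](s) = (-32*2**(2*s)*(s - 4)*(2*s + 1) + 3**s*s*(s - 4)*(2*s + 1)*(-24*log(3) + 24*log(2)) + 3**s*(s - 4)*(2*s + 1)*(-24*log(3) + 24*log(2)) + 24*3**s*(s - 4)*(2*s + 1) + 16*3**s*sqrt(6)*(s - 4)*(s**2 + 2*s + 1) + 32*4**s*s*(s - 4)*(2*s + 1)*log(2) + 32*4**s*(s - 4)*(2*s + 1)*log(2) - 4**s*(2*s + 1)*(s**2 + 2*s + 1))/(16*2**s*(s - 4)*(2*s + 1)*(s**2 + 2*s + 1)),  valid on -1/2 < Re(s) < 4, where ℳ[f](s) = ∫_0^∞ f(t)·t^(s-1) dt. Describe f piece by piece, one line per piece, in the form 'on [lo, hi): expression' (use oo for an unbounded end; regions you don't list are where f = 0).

f breaks at 3/2, 2 into 3 integrals to sum
[0, 3/2) adds the kernel integral of sqrt(t)
∫ over [3/2, 2) of t*log(t)·t^(s-1) joins the sum
over [2, ∞), the kernel integral of t**(-4) enters the sum

on [0, 3/2): sqrt(t)
on [3/2, 2): t*log(t)
on [2, oo): t**(-4)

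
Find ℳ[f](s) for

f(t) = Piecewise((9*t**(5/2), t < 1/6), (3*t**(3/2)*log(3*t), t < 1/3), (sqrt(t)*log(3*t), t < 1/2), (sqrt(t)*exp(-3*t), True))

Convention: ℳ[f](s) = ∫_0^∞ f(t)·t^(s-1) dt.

invert the shared t-power to get 9*t**2 on [0, 1/6); 3*t*log(3*t) on [1/6, 1/3); log(3*t) on [1/3, 1/2); …
peel off the common scale on t: t**2 on [0, 1/2); t*log(t) on [1/2, 1); log(t) on [1, 3/2); …
decompose at 1/6, 1/3, 1/2; ℳ[f](s) sums the 4 pieces' integrals
segment 0 to 1/6 holds 9*t**(5/2); add its integral
on [1/6, 1/3) integrate f = 3*t**(3/2)*log(3*t) against the kernel
segment [1/3, 1/2) carries sqrt(t)*log(3*t); integrate it
∫ over [1/2, ∞) of sqrt(t)*exp(-3*t)·t^(s-1) joins the sum

6**(-s - 1/2)*(2**(s + 3/2)*(2*s + 1)**2*(2*s + 5)*(8*s + (2*s + 1)**2 + 8)*uppergamma(s + 1/2, 3/2) + 2**(s + 7/2)*(-2*s - 5)*(2*s + 1)**2 + 2**(s + 7/2)*(2*s + 5)*(8*s + (2*s + 1)**2 + 8) + 3**(s + 1/2)*(2*s + 1)*(2*s + 5)*(-4*log(2) + 4*log(3))*(8*s + (2*s + 1)**2 + 8) - 8*3**(s + 1/2)*(2*s + 5)*(8*s + (2*s + 1)**2 + 8) + (2*s + 1)**3*(2*s + 5)*log(4) + 4*(2*s + 1)**2*(2*s + 5)*log(2) + 4*(2*s + 1)**2*(2*s + 5) + (2*s + 1)**2*(8*s + (2*s + 1)**2 + 8))/(2*(2*s + 1)**2*(2*s + 5)*(8*s + (2*s + 1)**2 + 8))
  Re(s) > -5/2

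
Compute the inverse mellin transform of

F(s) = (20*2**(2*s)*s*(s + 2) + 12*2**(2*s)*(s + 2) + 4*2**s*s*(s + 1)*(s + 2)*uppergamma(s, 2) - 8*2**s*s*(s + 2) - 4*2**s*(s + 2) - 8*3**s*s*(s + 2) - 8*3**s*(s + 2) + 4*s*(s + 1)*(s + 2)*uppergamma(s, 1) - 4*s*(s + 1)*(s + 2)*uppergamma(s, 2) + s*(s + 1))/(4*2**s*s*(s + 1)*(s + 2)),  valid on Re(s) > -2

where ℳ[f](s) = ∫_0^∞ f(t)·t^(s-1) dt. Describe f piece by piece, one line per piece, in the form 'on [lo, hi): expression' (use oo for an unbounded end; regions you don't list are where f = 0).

on [0, 1/2): t**2
on [1/2, 1): exp(-2*t)
on [1, 3/2): t + 1
on [3/2, 2): t + 3
on [2, oo): exp(-t)

integrate the 5 segments split at 1/2, 1, 3/2, 2, then add the results
∫ t**2·t^(s-1) over [0, 1/2)
∫ exp(-2*t)·t^(s-1) over [1/2, 1)
∫ over [1, 3/2) of (t + 1)·t^(s-1) joins the sum
on [3/2, 2) integrate f = (t + 3) against the kernel
the [2, ∞) slice contributes ∫ exp(-t)·t^(s-1) dt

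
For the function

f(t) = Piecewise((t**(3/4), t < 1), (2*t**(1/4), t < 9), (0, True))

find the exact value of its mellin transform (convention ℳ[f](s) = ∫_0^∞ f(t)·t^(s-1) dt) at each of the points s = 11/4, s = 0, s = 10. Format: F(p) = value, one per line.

F(11/4) = 10198/21
F(0) = -20/3 + 8*sqrt(3)
F(10) = -180/1763 + 27894275208*sqrt(3)/41

back out the power substitution: t**(3/2) on [0, 1); 2*sqrt(t) on [1, 3)
summing 2 kernel integrals split by 1 yields ℳ[f](s)
segment [0, 1) carries t**(3/4); integrate it
segment [1, 9) carries 2*t**(1/4); integrate it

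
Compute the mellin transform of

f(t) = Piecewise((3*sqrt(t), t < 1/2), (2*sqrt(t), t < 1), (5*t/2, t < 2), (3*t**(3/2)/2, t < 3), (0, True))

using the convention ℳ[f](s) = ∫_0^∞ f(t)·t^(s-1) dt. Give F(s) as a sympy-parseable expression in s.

breakpoints 1/2, 1, 2: one integral from each of the 4 segments
piece [0, 1/2): integrate 3*sqrt(t) against the kernel
on [1/2, 1): add ∫ 2*sqrt(t)·t^(s-1) dt
segment [1, 2) carries 5*t/2; integrate it
for t in [2, 3): the term is ∫ 3*t**(3/2)/2·t^(s-1)

(2**(3/2 - s)*(s + 1)*(2*s + 3) + 5*2**(s + 1)*(2*s + 1)*(2*s + 3) - 3*2**(s + 5/2)*(s + 1)*(2*s + 1) + 2*3**(s + 5/2)*(s + 1)*(2*s + 1) + 8*(s + 1)*(2*s + 3) - 5*(2*s + 1)*(2*s + 3))/(2*(s + 1)*(2*s + 1)*(2*s + 3))
  Re(s) > -1/2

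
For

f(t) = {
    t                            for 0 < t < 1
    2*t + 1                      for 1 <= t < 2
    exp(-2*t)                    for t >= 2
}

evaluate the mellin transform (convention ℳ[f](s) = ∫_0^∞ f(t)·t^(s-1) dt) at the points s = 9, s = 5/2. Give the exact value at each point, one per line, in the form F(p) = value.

F(9) = 16831*exp(-4)/4 + 23533/90
F(5/2) = (sqrt(2)*(105*sqrt(pi)*exp(4)*erfc(2) + 1540)/1120 + (-768 + 6912*sqrt(2))*exp(4)/1120)*exp(-4)

cuts at 1, 2: linearity sums the 3 kernel integrals
segment [0, 1) carries t; integrate it
on [1, 2): add ∫ (2*t + 1)·t^(s-1) dt
between 2 and ∞ the integrand is exp(-2*t)·t^(s-1)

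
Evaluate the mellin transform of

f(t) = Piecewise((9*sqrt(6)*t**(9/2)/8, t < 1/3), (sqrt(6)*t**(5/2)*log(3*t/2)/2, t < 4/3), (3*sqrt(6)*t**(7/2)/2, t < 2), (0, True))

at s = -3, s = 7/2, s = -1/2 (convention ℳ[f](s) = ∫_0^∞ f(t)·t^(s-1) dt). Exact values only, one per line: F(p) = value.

strip the shared t-power: 9*sqrt(6)*t**(5/2)/8 on [0, 1/3); sqrt(6)*sqrt(t)*log(3*t/2)/2 on [1/3, 4/3); 3*sqrt(6)*t**(3/2)/2 on [4/3, 2)
undo the common scale on t: t**(5/2) on [0, 1/2); sqrt(t)*log(t) on [1/2, 2); 2*t**(3/2) on [2, 3)
undo the shared t-power: t**2 on [0, 1/2); log(t) on [1/2, 2); 2*t on [2, 3)
f breaks at 1/3, 4/3 into 3 integrals to sum
∫ 9*sqrt(6)*t**(9/2)/8·t^(s-1) over [0, 1/3)
on [1/3, 4/3) integrate f = sqrt(6)*t**(5/2)*log(3*t/2)/2 against the kernel
for t in [4/3, 2): the term is ∫ 3*sqrt(6)*t**(7/2)/2·t^(s-1)

F(-3) = sqrt(2)*(-18*log(2) - 11 + 12*sqrt(6))/4
F(7/2) = sqrt(6)*(458864*log(2) + 25224573)/979776
F(-1/2) = sqrt(6)*(408*log(2) + 2255)/864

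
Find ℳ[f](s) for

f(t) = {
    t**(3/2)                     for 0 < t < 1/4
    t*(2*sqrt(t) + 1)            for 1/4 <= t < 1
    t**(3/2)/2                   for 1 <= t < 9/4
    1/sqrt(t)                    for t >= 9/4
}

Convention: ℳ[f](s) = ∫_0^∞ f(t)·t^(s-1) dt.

invert the power substitution to get t**3 on [0, 1/2); t**2*(2*t + 1) on [1/2, 1); t**3/2 on [1, 3/2); …
strip the shared t-power: t**2 on [0, 1/2); t*(2*t + 1) on [1/2, 1); t**2/2 on [1, 3/2); …
reversing the shared t-power: t on [0, 1/2); 2*t + 1 on [1/2, 1); t/2 on [1, 3/2); …
decompose at 1/4, 1, 9/4; ℳ[f](s) sums the 4 pieces' integrals
on [0, 1/4): add ∫ t**(3/2)·t^(s-1) dt
between 1/4 and 1 the integrand is t*(2*sqrt(t) + 1)·t^(s-1)
the [1, 9/4) slice contributes ∫ t**(3/2)/2·t^(s-1) dt
segment 9/4 to ∞ holds 1/sqrt(t); add its integral

(240*2**(2*s)*s**2 + 168*2**(2*s)*s - 144*2**(2*s) + 98*3**(2*s)*s**2 - 79*3**(2*s)*s - 177*3**(2*s) - 36*s**2 - 30*s + 24)/(24*2**(2*s)*(4*s**3 + 8*s**2 + s - 3))
  -3/2 < Re(s) < 1/2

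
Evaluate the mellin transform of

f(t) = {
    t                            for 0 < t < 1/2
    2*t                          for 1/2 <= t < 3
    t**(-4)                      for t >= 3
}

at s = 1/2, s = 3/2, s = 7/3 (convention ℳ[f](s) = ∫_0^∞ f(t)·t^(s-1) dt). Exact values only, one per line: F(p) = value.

F(1/2) = sqrt(2)*(-189 + 2270*sqrt(6))/1134
F(3/2) = sqrt(2)*(-27 + 1948*sqrt(6))/540
F(7/3) = 2**(2/3)*(-9 + 3904*6**(1/3))/480

breakpoints 1/2, 3: one integral from each of the 3 segments
segment [0, 1/2) carries t; integrate it
the [1/2, 3) slice contributes ∫ 2*t·t^(s-1) dt
segment 3 to ∞ holds t**(-4); add its integral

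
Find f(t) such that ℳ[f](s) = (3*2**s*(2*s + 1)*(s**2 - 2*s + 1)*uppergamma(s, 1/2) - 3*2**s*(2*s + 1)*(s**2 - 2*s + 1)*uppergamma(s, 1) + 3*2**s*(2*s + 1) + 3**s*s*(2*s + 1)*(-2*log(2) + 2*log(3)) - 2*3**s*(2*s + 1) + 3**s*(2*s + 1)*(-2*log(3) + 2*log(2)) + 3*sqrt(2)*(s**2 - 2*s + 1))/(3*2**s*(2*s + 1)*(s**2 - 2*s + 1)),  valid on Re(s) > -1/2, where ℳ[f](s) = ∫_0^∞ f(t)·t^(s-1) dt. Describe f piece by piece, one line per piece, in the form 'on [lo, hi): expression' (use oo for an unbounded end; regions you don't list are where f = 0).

on [0, 1/2): sqrt(t)
on [1/2, 1): exp(-t)
on [1, 3/2): log(t)/t

treat the 3 regions marked off by 1/2, 1 separately and sum
for t in [0, 1/2): the term is ∫ sqrt(t)·t^(s-1)
on [1/2, 1): add ∫ exp(-t)·t^(s-1) dt
for t in [1, 3/2): the term is ∫ log(t)/t·t^(s-1)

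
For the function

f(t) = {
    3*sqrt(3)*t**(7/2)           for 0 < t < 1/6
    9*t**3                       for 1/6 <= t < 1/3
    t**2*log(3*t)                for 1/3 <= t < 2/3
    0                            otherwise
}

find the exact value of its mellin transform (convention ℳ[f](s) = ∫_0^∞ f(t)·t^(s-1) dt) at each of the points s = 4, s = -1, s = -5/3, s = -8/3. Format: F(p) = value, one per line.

invert the shared t-power to get 3*sqrt(3)*t**(3/2) on [0, 1/6); 9*t on [1/6, 1/3); log(3*t) on [1/3, 2/3)
back out the common scale on t: t**(3/2) on [0, 1/2); 3*t on [1/2, 1); log(t) on [1, 2)
integrate the 3 segments split at 1/6, 1/3, then add the results
segment 0 to 1/6 holds 3*sqrt(3)*t**(7/2); add its integral
∫ over [1/6, 1/3) of 9*t**3·t^(s-1) joins the sum
on [1/3, 2/3) integrate f = t**2*log(3*t) against the kernel

F(4) = -1187/653184 + sqrt(2)/1399680 + 32*log(2)/2187
F(-1) = sqrt(2)/60 + 1/24 + 2*log(2)/3
F(-5/3) = 6**(2/3)*(-264*2**(2/3) - 33 + 4*sqrt(2) + 88*2**(2/3)*log(2) + 330*2**(1/3))/176
F(-8/3) = 3*6**(2/3)*(-120 - 15*2**(2/3) - 10*2**(2/3)*log(2) + 8*sqrt(2) + 150*2**(1/3))/80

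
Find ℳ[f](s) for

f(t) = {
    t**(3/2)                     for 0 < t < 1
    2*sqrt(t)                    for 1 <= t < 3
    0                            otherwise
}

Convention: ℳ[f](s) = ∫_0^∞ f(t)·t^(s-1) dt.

(4*sqrt(3)*3**s*(2*s + 3) - 4*s - 10)/((2*s + 1)*(2*s + 3))
  Re(s) > -3/2

split f at 1: ℳ[f](s) collects 2 kernel integrals
∫ t**(3/2)·t^(s-1) over [0, 1)
segment [1, 3) carries 2*sqrt(t); integrate it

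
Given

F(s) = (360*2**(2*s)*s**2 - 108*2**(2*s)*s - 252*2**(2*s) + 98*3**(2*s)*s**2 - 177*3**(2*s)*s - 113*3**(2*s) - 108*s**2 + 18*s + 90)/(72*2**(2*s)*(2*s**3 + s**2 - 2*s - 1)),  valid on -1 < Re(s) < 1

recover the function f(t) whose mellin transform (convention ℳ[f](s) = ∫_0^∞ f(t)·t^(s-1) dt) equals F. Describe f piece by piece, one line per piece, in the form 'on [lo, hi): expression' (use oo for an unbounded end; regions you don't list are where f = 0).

on [0, 1/4): t
on [1/4, 1): sqrt(t)*(2*sqrt(t) + 1)
on [1, 9/4): t/2
on [9/4, oo): 1/t

peel off the power substitution: t**2 on [0, 1/2); t*(2*t + 1) on [1/2, 1); t**2/2 on [1, 3/2); …
the shared t-power comes off first: t on [0, 1/2); 2*t + 1 on [1/2, 1); t/2 on [1, 3/2); …
slice at 1/4, 1, 9/4, transform all 4 pieces, and sum them
on [0, 1/4) integrate f = t against the kernel
between 1/4 and 1 the integrand is sqrt(t)*(2*sqrt(t) + 1)·t^(s-1)
for t in [1, 9/4): the term is ∫ t/2·t^(s-1)
on [9/4, ∞) integrate f = 1/t against the kernel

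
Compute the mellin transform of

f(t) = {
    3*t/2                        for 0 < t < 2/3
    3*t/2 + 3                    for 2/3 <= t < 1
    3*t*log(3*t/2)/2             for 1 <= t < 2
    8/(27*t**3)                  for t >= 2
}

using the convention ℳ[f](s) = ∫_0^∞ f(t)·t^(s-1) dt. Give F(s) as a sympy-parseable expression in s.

(-162*2**s*s*(s - 3)*(s**2 + 2*s + 1) - 162*2**s*(s - 3)*(s**2 + 2*s + 1) - 81*3**s*s**2*(s - 3)*(s + 1)*log(3) + 81*3**s*s**2*(s - 3)*(s + 1)*log(2) - 81*3**s*s*(s - 3)*(s + 1)*log(3) + 81*3**s*s*(s - 3)*(s + 1)*log(2) + 81*3**s*s*(s - 3)*(s + 1) + 243*3**s*s*(s - 3)*(s**2 + 2*s + 1) + 162*3**s*(s - 3)*(s**2 + 2*s + 1) + 162*6**s*s**2*(s - 3)*(s + 1)*log(3) - 162*6**s*s*(s - 3)*(s + 1) + 162*6**s*s*(s - 3)*(s + 1)*log(3) - 2*6**s*s*(s + 1)*(s**2 + 2*s + 1))/(54*3**s*s*(s - 3)*(s + 1)*(s**2 + 2*s + 1))
  -1 < Re(s) < 3

invert the common scale on t to get t on [0, 1); t + 3 on [1, 3/2); t*log(t) on [3/2, 3); …
treat the 4 regions marked off by 2/3, 1, 2 separately and sum
over [0, 2/3), the kernel integral of 3*t/2 enters the sum
piece [2/3, 1): integrate (3*t/2 + 3) against the kernel
between 1 and 2 the integrand is 3*t*log(3*t/2)/2·t^(s-1)
segment 2 to ∞ holds 8/(27*t**3); add its integral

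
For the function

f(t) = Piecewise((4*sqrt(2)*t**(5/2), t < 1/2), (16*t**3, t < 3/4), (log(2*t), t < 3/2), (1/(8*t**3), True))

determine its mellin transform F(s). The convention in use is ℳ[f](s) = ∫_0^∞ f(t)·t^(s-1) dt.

2**(-s - 1)*(324*2**(s + 1)*(s - 3)*(s + 3)*(-2*s + (s + 1)**2 - 1) - 324*2**(s + 1)*(s - 3)*(2*s + 5)*(-2*s + (s + 1)**2 - 1) - 108*3**(s + 1)*(s - 3)*(s + 1)*(s + 3)*(2*s + 5)*log(3) + 108*3**(s + 1)*(s - 3)*(s + 1)*(s + 3)*(2*s + 5)*log(2) - 108*3**(s + 1)*(s - 3)*(s + 3)*(2*s + 5)*log(2) + 108*3**(s + 1)*(s - 3)*(s + 3)*(2*s + 5) + 108*3**(s + 1)*(s - 3)*(s + 3)*(2*s + 5)*log(3) + 729*3**(s + 1)*(s - 3)*(2*s + 5)*(-2*s + (s + 1)**2 - 1) + 54*6**(s + 1)*(s - 3)*(s + 1)*(s + 3)*(2*s + 5)*log(3) - 54*6**(s + 1)*(s - 3)*(s + 3)*(2*s + 5)*log(3) - 54*6**(s + 1)*(s - 3)*(s + 3)*(2*s + 5) - 2*6**(s + 1)*(s + 3)*(2*s + 5)*(-2*s + (s + 1)**2 - 1))/(162*2**s*(s - 3)*(s + 3)*(2*s + 5)*(-2*s + (s + 1)**2 - 1))
  -5/2 < Re(s) < 3

peel off the common scale on t: t**(5/2) on [0, 1); 2*t**3 on [1, 3/2); log(t) on [3/2, 3); …
invert the shared t-power to get t**(3/2) on [0, 1); 2*t**2 on [1, 3/2); log(t)/t on [3/2, 3); …
f breaks at 1/2, 3/4, 3/2 into 4 integrals to sum
over [0, 1/2), the kernel integral of 4*sqrt(2)*t**(5/2) enters the sum
[1/2, 3/4) adds the kernel integral of 16*t**3
piece [3/4, 3/2): integrate log(2*t) against the kernel
between 3/2 and ∞ the integrand is 1/(8*t**3)·t^(s-1)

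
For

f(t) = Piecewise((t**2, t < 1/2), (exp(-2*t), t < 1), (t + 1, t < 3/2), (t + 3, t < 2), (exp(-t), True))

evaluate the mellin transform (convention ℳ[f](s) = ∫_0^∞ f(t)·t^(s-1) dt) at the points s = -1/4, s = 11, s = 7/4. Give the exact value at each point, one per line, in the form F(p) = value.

treat the 5 regions marked off by 1/2, 1, 3/2, 2 separately and sum
over [0, 1/2), the kernel integral of t**2 enters the sum
on [1/2, 1) integrate f = exp(-2*t) against the kernel
for t in [1, 3/2): the term is ∫ (t + 1)·t^(s-1)
piece [3/2, 2): integrate (t + 3) against the kernel
over [2, ∞), the kernel integral of exp(-t) enters the sum

F(-1/4) = 2**(1/4)*(-196*sqrt(2) - 42*uppergamma(-1/4, 2) + 21*2**(3/4)*uppergamma(-1/4, 2) + 6 + 42*uppergamma(-1/4, 1) + 56*2**(3/4) + 112*3**(3/4))/42
F(11) = (1035541011*exp(2) + 5642265772*E + 31395128134656)*exp(-2)/1171456
F(7/4) = 2**(1/4)*(-3960*3**(3/4) - 2160*2**(3/4) - 1155*uppergamma(7/4, 2) + 77 + 1155*uppergamma(7/4, 1) + 2310*2**(3/4)*uppergamma(7/4, 2) + 22560*sqrt(2))/4620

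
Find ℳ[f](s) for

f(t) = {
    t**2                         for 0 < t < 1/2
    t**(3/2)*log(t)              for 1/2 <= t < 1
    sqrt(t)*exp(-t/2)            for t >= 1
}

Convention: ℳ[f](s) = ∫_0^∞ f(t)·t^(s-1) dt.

2**(-s - 5/2)*(2**(s + 9/2)*(-s - 2) + 2**(2*s + 3)*(s + 2)*(8*s + (2*s + 1)**2 + 8)*uppergamma(s + 1/2, 1/2) + 8*s + 4*(s + 2)*(2*s + 1)*log(2) + 8*(s + 2)*log(2) + sqrt(2)*(8*s + (2*s + 1)**2 + 8) + 16)/((s + 2)*(8*s + (2*s + 1)**2 + 8))
  Re(s) > -2

undo the shared t-power: t**3 on [0, 1/2); t**(5/2)*log(t) on [1/2, 1); t**(3/2)*exp(-t/2) on [1, ∞)
peel off the shared t-power: t**(5/2) on [0, 1/2); t**2*log(t) on [1/2, 1); t*exp(-t/2) on [1, ∞)
peel off the shared t-power: t**(3/2) on [0, 1/2); t*log(t) on [1/2, 1); exp(-t/2) on [1, ∞)
linearity at 1/2, 1 turns ℳ[f](s) into 3 summed integrals
over [0, 1/2), the kernel integral of t**2 enters the sum
over [1/2, 1), the kernel integral of t**(3/2)*log(t) enters the sum
for t in [1, ∞): the term is ∫ sqrt(t)*exp(-t/2)·t^(s-1)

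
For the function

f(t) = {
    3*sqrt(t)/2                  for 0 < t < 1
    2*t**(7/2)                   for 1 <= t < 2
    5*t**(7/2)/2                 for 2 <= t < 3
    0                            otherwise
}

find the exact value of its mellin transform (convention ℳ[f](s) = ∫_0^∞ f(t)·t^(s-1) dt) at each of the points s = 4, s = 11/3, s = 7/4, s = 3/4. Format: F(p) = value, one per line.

F(4) = -128*sqrt(2)/15 + 1/15 + 729*sqrt(3)
F(11/3) = -384*2**(1/6)/43 + 87/1075 + 32805*3**(1/6)/43
F(7/4) = -64*2**(1/4)/21 + 2/7 + 810*3**(1/4)/7
F(3/4) = -32*2**(1/4)/17 + 62/85 + 810*3**(1/4)/17

breakpoints 1, 2: one integral from each of the 3 segments
∫ over [0, 1) of 3*sqrt(t)/2·t^(s-1) joins the sum
segment [1, 2) carries 2*t**(7/2); integrate it
segment [2, 3) carries 5*t**(7/2)/2; integrate it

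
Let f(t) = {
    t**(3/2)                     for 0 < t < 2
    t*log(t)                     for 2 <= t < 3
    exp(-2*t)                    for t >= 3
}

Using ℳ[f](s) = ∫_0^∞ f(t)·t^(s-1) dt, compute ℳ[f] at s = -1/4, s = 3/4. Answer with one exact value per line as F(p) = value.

f breaks at 2, 3 into 3 integrals to sum
∫ over [0, 2) of t**(3/2)·t^(s-1) joins the sum
[2, 3) adds the kernel integral of t*log(t)
∫ exp(-2*t)·t^(s-1) over [3, ∞)

F(-1/4) = -16*3**(3/4)/9 + 2**(1/4)*uppergamma(-1/4, 6) + log(3**(4*3**(3/4)/3)/2**(4*2**(3/4)/3)) + 8*2**(1/4)/5 + 16*2**(3/4)/9
F(3/4) = -48*3**(3/4)/49 - 8*2**(3/4)*log(2)/7 + 2**(1/4)*uppergamma(3/4, 6)/2 + 32*2**(3/4)/49 + 16*2**(1/4)/9 + 12*3**(3/4)*log(3)/7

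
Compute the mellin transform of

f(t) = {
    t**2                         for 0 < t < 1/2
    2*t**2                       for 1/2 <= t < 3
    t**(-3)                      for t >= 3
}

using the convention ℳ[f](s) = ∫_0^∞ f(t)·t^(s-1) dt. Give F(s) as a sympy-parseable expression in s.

(1940*6**s*s - 5840*6**s - 27*s + 81)/(108*2**s*(s**2 - s - 6))
  -2 < Re(s) < 3

strip the shared t-power: t on [0, 1/2); 2*t on [1/2, 3); t**(-4) on [3, ∞)
along the cuts 1/2, 3, ℳ[f](s) splits into 3 integrals
over [0, 1/2), the kernel integral of t**2 enters the sum
between 1/2 and 3 the integrand is 2*t**2·t^(s-1)
∫ over [3, ∞) of t**(-3)·t^(s-1) joins the sum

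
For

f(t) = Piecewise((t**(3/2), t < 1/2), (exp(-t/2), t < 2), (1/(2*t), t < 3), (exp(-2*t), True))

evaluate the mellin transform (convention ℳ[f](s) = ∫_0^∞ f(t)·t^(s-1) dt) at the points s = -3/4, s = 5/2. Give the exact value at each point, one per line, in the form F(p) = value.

F(-3/4) = -2**(1/4)*uppergamma(-3/4, 1)/2 - 2*3**(1/4)/63 + 2**(3/4)*uppergamma(-3/4, 6) + 31*2**(1/4)/42 + 2**(1/4)*uppergamma(-3/4, 1/4)/2
F(5/2) = -10*sqrt(2)*exp(-1) - 3*sqrt(2)*sqrt(pi)*erfc(1) - 2*sqrt(2)/3 + 3*sqrt(2)*sqrt(pi)*erfc(sqrt(6))/32 + 15*sqrt(3)*exp(-6)/8 + 1/64 + sqrt(3) + 3*sqrt(2)*sqrt(pi)*erfc(1/2) + 7*sqrt(2)*exp(-1/4)/2

linearity at 1/2, 2, 3 turns ℳ[f](s) into 4 summed integrals
segment 0 to 1/2 holds t**(3/2); add its integral
[1/2, 2) adds the kernel integral of exp(-t/2)
on [2, 3): add ∫ 1/(2*t)·t^(s-1) dt
for t in [3, ∞): the term is ∫ exp(-2*t)·t^(s-1)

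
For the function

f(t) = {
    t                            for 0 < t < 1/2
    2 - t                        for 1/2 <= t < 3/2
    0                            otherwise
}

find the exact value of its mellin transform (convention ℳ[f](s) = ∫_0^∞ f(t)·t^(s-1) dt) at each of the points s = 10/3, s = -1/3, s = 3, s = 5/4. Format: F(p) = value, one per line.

split f at 1/2: ℳ[f](s) collects 2 kernel integrals
between 0 and 1/2 the integrand is t·t^(s-1)
piece [1/2, 3/2): integrate (2 - t) against the kernel

F(10/3) = 3*2**(2/3)*(-16 + 297*3**(1/3))/2080
F(-1/3) = 2**(1/3)*(30 - 11*3**(2/3))/4
F(3) = 179/192
F(5/4) = 2**(3/4)*(-26 + 63*3**(1/4))/90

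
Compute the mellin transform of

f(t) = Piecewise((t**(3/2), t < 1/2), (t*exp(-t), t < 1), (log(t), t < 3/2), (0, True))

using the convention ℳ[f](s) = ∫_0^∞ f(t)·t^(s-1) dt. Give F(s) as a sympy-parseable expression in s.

(4*2**s*s**3*uppergamma(s + 1, 1/2) - 4*2**s*s**3*uppergamma(s + 1, 1) + 6*2**s*s**2*uppergamma(s + 1, 1/2) - 6*2**s*s**2*uppergamma(s + 1, 1) + 4*2**s*s + 6*2**s + 3**s*s**2*(-4*log(2) + 4*log(3)) - 4*3**s*s + 3**s*s*(-6*log(2) + 6*log(3)) - 6*3**s + sqrt(2)*s**2)/(2*2**s*s**2*(2*s + 3))
  Re(s) > -3/2

back out the shared t-power: sqrt(t) on [0, 1/2); exp(-t) on [1/2, 1); log(t)/t on [1, 3/2)
the 3 pieces separated at 1/2, 1 each add one integral
segment 0 to 1/2 holds t**(3/2); add its integral
∫ over [1/2, 1) of t*exp(-t)·t^(s-1) joins the sum
∫ log(t)·t^(s-1) over [1, 3/2)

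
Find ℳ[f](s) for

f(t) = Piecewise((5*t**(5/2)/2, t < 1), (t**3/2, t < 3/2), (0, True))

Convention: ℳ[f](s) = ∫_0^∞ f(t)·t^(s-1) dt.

(27*(3/2)**s*(2*s + 5) + 64*s + 200)/(16*(s + 3)*(2*s + 5))
  Re(s) > -5/2

slice at 1, transform all 2 pieces, and sum them
on [0, 1): add ∫ 5*t**(5/2)/2·t^(s-1) dt
piece [1, 3/2): integrate t**3/2 against the kernel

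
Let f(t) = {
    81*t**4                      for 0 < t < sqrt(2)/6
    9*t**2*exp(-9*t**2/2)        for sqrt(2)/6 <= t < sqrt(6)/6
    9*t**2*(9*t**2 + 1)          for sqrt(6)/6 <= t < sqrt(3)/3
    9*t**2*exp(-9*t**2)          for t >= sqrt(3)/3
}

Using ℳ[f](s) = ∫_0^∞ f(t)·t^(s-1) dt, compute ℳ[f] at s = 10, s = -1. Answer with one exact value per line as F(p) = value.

F(10) = -86701*exp(-3/4)/629856 + 368*exp(-3)/19683 + 384913/105815808 + 157781*exp(-1/4)/1889568
F(-1) = sqrt(2)*(-9*sqrt(3) - 6*sqrt(pi)*erfc(sqrt(3)/2) + 3*sqrt(2)*sqrt(pi)*erfc(sqrt(3)) + 1 + 6*sqrt(pi)*erfc(1/2) + 12*sqrt(6))/4

reversing the common scale on t: t**4 on [0, sqrt(2)/2); t**2*exp(-t**2/2) on [sqrt(2)/2, sqrt(6)/2); t**2*(t**2 + 1) on [sqrt(6)/2, sqrt(3)); …
undo the power substitution: t**2 on [0, 1/2); t*exp(-t/2) on [1/2, 3/2); t*(t + 1) on [3/2, 3); …
strip the shared t-power: t on [0, 1/2); exp(-t/2) on [1/2, 3/2); t + 1 on [3/2, 3); …
summing 4 kernel integrals split by sqrt(2)/6, sqrt(6)/6, sqrt(3)/3 yields ℳ[f](s)
for t in [0, sqrt(2)/6): the term is ∫ 81*t**4·t^(s-1)
between sqrt(2)/6 and sqrt(6)/6 the integrand is 9*t**2*exp(-9*t**2/2)·t^(s-1)
∫ over [sqrt(6)/6, sqrt(3)/3) of 9*t**2*(9*t**2 + 1)·t^(s-1) joins the sum
the [sqrt(3)/3, ∞) slice contributes ∫ 9*t**2*exp(-9*t**2)·t^(s-1) dt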